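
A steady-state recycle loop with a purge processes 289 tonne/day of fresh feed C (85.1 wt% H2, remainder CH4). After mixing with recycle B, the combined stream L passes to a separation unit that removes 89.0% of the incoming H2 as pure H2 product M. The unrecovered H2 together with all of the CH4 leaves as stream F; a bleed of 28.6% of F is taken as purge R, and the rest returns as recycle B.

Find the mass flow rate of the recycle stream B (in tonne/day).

128.5 tonne/day

CH4 enters only via C and leaves only via the purge: 289×0.149 = 0.286×(CH4 in F), and the separation unit passes all CH4, so CH4 in L = CH4 in F = 150.56 tonne/day.
H2 in L: m_A = 289×0.851 + (1−0.286)·(1−0.890)·m_A, so m_A = 245.94/0.9215 = 266.9 tonne/day.
F = (1−0.890)×266.9 + 150.56 = 179.92 tonne/day.
Recycle B = (1−0.286)×179.92 = 128.46 tonne/day.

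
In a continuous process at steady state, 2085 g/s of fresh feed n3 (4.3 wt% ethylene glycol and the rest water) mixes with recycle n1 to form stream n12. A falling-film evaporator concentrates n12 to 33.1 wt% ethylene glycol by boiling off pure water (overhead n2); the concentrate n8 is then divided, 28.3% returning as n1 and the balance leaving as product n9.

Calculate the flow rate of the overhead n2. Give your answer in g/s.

Overall ethylene glycol balance (none leaves overhead): ethylene glycol in fresh feed = ethylene glycol in product, i.e. 2085×0.043 = (1−0.283)·n8·0.331.
n8 = 89.655/(0.331×0.717) = 377.77 g/s.
Recycle n1 = 0.283×377.77 = 106.91 g/s.
Combined feed n12 = 2085 + 106.91 = 2191.9 g/s.
Overhead n2 = n12 − n8 = 2191.9 − 377.77 = 1814.1 g/s.

1814 g/s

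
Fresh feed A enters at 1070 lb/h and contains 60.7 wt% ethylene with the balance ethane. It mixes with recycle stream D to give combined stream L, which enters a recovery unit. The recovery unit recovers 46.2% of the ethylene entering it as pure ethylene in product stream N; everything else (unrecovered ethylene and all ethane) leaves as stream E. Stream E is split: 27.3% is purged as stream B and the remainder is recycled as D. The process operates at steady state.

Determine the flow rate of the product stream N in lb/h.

ethylene in L: m_A = 1070×0.607 + (1−0.273)·(1−0.462)·m_A, so m_A = 649.49/0.6089 = 1066.7 lb/h.
Product N = 0.462×1066.7 = 492.82 lb/h.

492.8 lb/h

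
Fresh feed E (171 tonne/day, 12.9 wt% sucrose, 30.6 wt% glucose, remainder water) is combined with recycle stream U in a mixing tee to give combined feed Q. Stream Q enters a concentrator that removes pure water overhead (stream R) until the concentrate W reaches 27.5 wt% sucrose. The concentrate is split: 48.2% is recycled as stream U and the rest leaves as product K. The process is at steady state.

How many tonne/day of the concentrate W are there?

Overall sucrose balance (none leaves overhead): sucrose in fresh feed = sucrose in product, i.e. 171×0.129 = (1−0.482)·W·0.275.
W = 22.059/(0.275×0.518) = 154.85 tonne/day.

154.9 tonne/day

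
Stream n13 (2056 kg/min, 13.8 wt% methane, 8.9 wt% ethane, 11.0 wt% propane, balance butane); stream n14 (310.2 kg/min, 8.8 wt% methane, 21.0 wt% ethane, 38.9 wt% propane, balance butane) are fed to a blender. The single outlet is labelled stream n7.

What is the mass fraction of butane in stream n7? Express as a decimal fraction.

0.6171

Total flow out = 2056 + 310.2 = 2366.2 kg/min.
butane in = 2056×0.663 + 310.2×0.313 = 1460.2 kg/min.
butane mass fraction in n7 = 1460.2/2366.2 = 0.6171.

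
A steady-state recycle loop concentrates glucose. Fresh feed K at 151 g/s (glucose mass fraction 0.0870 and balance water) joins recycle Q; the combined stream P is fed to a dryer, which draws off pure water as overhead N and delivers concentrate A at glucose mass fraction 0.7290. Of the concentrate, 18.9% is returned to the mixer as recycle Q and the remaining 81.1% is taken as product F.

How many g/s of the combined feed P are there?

155.2 g/s

Overall glucose balance (none leaves overhead): glucose in fresh feed = glucose in product, i.e. 151×0.087 = (1−0.189)·A·0.729.
A = 13.137/(0.729×0.811) = 22.22 g/s.
Recycle Q = 0.189×22.22 = 4.1996 g/s.
Combined feed P = 151 + 4.1996 = 155.2 g/s.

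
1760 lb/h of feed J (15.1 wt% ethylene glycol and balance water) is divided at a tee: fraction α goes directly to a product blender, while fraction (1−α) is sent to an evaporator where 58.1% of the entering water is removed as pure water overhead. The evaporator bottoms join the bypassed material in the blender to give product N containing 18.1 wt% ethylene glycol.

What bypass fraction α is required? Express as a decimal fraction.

0.664

All 1760×0.151 = 265.76 lb/h of ethylene glycol reaches N, so N = 265.76/0.181 = 1468.3 lb/h and vapour = 291.71 lb/h.
The evaporator receives (1−α)·1760 of feed at 0.849 water and removes 0.581 of that water:
0.581×0.849×(1−α)×1760 = 291.71
(1−α) = 291.71/868.15 = 0.3360;  α = 0.6640.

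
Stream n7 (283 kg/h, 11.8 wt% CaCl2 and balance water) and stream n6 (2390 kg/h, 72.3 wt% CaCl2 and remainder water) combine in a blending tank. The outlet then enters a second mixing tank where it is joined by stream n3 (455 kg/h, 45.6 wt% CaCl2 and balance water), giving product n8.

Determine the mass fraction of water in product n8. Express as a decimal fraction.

Overall, product flow = 3128 kg/h.
water in = 283×0.882 + 2390×0.277 + 455×0.544 = 1159.2 kg/h.
water fraction in n8 = 0.371.

0.371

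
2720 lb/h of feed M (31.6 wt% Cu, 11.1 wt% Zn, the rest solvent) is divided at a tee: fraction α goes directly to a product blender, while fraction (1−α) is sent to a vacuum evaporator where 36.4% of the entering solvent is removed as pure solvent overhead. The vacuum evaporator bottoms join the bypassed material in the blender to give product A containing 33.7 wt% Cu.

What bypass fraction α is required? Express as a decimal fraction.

All 2720×0.316 = 859.52 lb/h of Cu reaches A, so A = 859.52/0.337 = 2550.5 lb/h and vapour = 169.5 lb/h.
The evaporator receives (1−α)·2720 of feed at 0.573 solvent and removes 0.364 of that solvent:
0.364×0.573×(1−α)×2720 = 169.5
(1−α) = 169.5/567.32 = 0.2988;  α = 0.7012.

0.701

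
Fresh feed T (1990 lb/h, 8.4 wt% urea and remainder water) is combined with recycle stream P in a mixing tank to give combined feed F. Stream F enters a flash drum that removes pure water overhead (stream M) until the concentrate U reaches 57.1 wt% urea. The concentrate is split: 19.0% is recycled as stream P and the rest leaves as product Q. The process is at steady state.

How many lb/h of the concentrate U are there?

Overall urea balance (none leaves overhead): urea in fresh feed = urea in product, i.e. 1990×0.084 = (1−0.190)·U·0.571.
U = 167.16/(0.571×0.810) = 361.42 lb/h.

361.4 lb/h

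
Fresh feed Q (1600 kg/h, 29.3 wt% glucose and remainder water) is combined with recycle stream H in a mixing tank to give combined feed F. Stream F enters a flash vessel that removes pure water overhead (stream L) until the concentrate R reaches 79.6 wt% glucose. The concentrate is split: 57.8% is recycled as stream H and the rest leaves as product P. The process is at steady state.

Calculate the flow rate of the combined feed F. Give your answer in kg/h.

Overall glucose balance (none leaves overhead): glucose in fresh feed = glucose in product, i.e. 1600×0.293 = (1−0.578)·R·0.796.
R = 468.8/(0.796×0.422) = 1395.6 kg/h.
Recycle H = 0.578×1395.6 = 806.66 kg/h.
Combined feed F = 1600 + 806.66 = 2406.7 kg/h.

2407 kg/h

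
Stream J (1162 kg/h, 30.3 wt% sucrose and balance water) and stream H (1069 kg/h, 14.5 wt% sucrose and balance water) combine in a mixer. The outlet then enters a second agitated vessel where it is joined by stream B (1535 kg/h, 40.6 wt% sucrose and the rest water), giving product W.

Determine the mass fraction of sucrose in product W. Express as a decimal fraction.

Overall, product flow = 3766 kg/h.
sucrose in = 1162×0.303 + 1069×0.145 + 1535×0.406 = 1130.3 kg/h.
sucrose fraction in W = 0.300.

0.300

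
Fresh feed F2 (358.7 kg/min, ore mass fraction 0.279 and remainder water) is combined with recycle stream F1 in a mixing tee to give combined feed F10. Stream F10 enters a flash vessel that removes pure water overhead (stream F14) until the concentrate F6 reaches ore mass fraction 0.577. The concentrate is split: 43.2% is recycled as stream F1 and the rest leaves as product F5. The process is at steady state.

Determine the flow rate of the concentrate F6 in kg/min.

305.4 kg/min

Overall ore balance (none leaves overhead): ore in fresh feed = ore in product, i.e. 358.7×0.279 = (1−0.432)·F6·0.577.
F6 = 100.08/(0.577×0.568) = 305.36 kg/min.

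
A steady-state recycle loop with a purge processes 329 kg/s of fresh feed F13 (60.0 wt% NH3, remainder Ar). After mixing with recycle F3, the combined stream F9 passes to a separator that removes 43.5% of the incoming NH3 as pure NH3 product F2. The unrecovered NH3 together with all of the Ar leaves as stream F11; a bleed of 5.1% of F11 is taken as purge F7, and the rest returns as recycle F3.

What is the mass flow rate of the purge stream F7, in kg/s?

Ar enters only via F13 and leaves only via the purge: 329×0.400 = 0.051×(Ar in F11), and the separator passes all Ar, so Ar in F9 = Ar in F11 = 2580.4 kg/s.
NH3 in F9: m_A = 329×0.600 + (1−0.051)·(1−0.435)·m_A, so m_A = 197.4/0.4638 = 425.6 kg/s.
F11 = (1−0.435)×425.6 + 2580.4 = 2820.9 kg/s.
Purge F7 = 0.051×2820.9 = 143.86 kg/s.

143.9 kg/s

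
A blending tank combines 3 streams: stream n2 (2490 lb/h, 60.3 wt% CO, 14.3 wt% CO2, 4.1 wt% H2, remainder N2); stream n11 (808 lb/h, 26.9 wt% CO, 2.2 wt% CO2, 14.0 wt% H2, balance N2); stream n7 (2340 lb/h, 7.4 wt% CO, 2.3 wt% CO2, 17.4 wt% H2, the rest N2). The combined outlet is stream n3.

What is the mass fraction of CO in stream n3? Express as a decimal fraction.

0.336

Total flow out = 2490 + 808 + 2340 = 5638 lb/h.
CO in = 2490×0.603 + 808×0.269 + 2340×0.074 = 1892 lb/h.
CO mass fraction in n3 = 1892/5638 = 0.336.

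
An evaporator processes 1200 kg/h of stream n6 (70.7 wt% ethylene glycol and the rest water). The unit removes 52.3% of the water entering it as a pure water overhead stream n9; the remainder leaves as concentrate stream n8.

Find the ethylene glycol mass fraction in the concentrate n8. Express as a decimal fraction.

ethylene glycol is not removed: 1200×0.707 = 848.4 kg/h of ethylene glycol enters n8.
water entering = 1200×0.293 = 351.6 kg/h; overhead removed = 0.523×351.6 = 183.89 kg/h.
Concentrate = 1200 − 183.89 = 1016.1 kg/h.
Mass fraction = 848.4/1016.1 = 0.835.

0.835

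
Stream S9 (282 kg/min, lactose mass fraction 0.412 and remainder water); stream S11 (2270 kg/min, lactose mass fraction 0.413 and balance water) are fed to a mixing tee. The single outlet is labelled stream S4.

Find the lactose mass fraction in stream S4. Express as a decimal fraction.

Total flow out = 282 + 2270 = 2552 kg/min.
lactose in = 282×0.412 + 2270×0.413 = 1053.7 kg/min.
lactose mass fraction in S4 = 1053.7/2552 = 0.413.

0.413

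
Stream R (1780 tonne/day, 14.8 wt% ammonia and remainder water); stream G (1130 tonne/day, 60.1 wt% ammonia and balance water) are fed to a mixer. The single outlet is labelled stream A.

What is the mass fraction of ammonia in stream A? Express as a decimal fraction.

0.324

Total flow out = 1780 + 1130 = 2910 tonne/day.
ammonia in = 1780×0.148 + 1130×0.601 = 942.57 tonne/day.
ammonia mass fraction in A = 942.57/2910 = 0.324.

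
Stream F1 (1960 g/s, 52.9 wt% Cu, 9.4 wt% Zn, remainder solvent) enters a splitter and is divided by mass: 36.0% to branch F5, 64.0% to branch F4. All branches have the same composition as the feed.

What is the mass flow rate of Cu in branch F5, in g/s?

Branch F5 total = 0.360×1960 = 705.6 g/s.
Cu in F5 = 0.529×705.6 = 373.26 g/s.

373.3 g/s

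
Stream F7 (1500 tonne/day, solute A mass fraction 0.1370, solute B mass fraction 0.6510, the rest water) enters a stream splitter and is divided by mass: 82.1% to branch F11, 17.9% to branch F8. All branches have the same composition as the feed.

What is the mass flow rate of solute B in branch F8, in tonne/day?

Branch F8 total = 0.179×1500 = 268.5 tonne/day.
solute B in F8 = 0.651×268.5 = 174.79 tonne/day.

174.8 tonne/day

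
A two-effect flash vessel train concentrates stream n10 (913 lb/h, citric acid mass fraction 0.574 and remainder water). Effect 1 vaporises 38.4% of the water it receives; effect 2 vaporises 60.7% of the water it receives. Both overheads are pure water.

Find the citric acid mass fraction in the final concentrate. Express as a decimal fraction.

water in feed = 913×0.426 = 388.94 lb/h.
After stage 1: water left = (1−0.384)×388.94 = 239.59; stream total = 763.65 lb/h.
After stage 2: water left = (1−0.607)×239.59 = 94.157; final concentrate = 618.22 lb/h.
citric acid fraction = 524.06/618.22 = 0.848.

0.848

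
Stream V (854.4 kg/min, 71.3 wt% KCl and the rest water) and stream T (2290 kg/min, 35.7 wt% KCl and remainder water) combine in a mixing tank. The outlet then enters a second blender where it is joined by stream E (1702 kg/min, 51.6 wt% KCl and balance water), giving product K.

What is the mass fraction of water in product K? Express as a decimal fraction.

Overall, product flow = 4846.4 kg/min.
water in = 854.4×0.287 + 2290×0.643 + 1702×0.484 = 2541.5 kg/min.
water fraction in K = 0.524.

0.524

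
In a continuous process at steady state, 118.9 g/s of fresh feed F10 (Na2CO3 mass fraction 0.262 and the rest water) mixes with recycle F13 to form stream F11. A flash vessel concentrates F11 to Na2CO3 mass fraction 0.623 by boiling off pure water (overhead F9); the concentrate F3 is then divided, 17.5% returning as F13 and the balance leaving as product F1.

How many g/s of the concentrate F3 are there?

Overall Na2CO3 balance (none leaves overhead): Na2CO3 in fresh feed = Na2CO3 in product, i.e. 118.9×0.262 = (1−0.175)·F3·0.623.
F3 = 31.152/(0.623×0.825) = 60.61 g/s.

60.61 g/s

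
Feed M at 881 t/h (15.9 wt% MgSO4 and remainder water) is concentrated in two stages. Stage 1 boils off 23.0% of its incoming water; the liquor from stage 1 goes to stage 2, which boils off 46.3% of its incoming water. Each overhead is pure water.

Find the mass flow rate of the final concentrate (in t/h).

water in feed = 881×0.841 = 740.92 t/h.
After stage 1: water left = (1−0.230)×740.92 = 570.51; stream total = 710.59 t/h.
After stage 2: water left = (1−0.463)×570.51 = 306.36; final concentrate = 446.44 t/h.

446.4 t/h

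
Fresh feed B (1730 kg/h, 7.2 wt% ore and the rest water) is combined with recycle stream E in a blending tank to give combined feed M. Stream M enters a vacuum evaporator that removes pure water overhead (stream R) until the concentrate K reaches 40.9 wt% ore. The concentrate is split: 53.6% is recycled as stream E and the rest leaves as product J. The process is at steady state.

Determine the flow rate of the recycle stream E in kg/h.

Overall ore balance (none leaves overhead): ore in fresh feed = ore in product, i.e. 1730×0.072 = (1−0.536)·K·0.409.
K = 124.56/(0.409×0.464) = 656.35 kg/h.
Recycle E = 0.536×656.35 = 351.81 kg/h.

351.8 kg/h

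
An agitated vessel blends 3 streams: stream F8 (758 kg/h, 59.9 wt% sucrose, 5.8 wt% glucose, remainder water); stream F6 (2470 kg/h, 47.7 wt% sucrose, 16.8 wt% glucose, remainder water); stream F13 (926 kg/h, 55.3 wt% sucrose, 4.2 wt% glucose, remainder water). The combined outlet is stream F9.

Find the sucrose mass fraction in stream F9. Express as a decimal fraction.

0.516

Total flow out = 758 + 2470 + 926 = 4154 kg/h.
sucrose in = 758×0.599 + 2470×0.477 + 926×0.553 = 2144.3 kg/h.
sucrose mass fraction in F9 = 2144.3/4154 = 0.516.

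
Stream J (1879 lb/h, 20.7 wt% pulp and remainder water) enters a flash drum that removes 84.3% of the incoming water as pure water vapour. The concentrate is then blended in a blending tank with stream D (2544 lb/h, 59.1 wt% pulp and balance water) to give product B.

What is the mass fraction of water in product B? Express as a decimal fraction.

0.4024

Vapour removed = 0.843×0.793×1879 = 1256.1 lb/h; concentrate = 622.89 lb/h.
water reaching the mixer = 233.94 (from concentrate) + 2544×0.409 = 1274.4 lb/h.
Product flow = 622.89 + 2544 = 3166.9 lb/h; water fraction = 0.4024.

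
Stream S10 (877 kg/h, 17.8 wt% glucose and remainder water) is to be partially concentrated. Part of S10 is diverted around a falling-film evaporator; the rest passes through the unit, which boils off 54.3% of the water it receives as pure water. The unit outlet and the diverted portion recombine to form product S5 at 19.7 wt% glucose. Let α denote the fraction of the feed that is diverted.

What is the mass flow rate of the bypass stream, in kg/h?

687.5 kg/h

All 877×0.178 = 156.11 kg/h of glucose reaches S5, so S5 = 156.11/0.197 = 792.42 kg/h and vapour = 84.584 kg/h.
The evaporator receives (1−α)·877 of feed at 0.822 water and removes 0.543 of that water:
0.543×0.822×(1−α)×877 = 84.584
(1−α) = 84.584/391.45 = 0.2161;  α = 0.7839.
Bypass flow = 0.7839×877 = 687.5 kg/h.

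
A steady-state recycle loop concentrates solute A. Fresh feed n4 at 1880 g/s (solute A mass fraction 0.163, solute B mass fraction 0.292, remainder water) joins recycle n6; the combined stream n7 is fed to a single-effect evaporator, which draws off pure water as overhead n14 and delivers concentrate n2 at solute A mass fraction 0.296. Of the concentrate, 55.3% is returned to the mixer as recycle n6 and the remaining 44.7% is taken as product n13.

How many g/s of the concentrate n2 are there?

Overall solute A balance (none leaves overhead): solute A in fresh feed = solute A in product, i.e. 1880×0.163 = (1−0.553)·n2·0.296.
n2 = 306.44/(0.296×0.447) = 2316 g/s.

2316 g/s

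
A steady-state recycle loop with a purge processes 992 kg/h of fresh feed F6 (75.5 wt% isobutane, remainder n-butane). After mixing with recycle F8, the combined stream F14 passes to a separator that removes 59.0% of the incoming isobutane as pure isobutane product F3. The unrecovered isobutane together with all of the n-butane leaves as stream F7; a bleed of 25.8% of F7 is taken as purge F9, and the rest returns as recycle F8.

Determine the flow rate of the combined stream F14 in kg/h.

n-butane enters only via F6 and leaves only via the purge: 992×0.245 = 0.258×(n-butane in F7), and the separator passes all n-butane, so n-butane in F14 = n-butane in F7 = 942.02 kg/h.
isobutane in F14: m_A = 992×0.755 + (1−0.258)·(1−0.590)·m_A, so m_A = 748.96/0.6958 = 1076.4 kg/h.
F14 = 1076.4 + 942.02 = 2018.4 kg/h.

2018 kg/h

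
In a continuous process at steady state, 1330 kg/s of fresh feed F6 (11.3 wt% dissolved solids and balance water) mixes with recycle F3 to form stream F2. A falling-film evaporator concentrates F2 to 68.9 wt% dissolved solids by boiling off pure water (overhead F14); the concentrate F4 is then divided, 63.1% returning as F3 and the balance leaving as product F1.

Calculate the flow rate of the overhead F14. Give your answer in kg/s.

1112 kg/s

Overall dissolved solids balance (none leaves overhead): dissolved solids in fresh feed = dissolved solids in product, i.e. 1330×0.113 = (1−0.631)·F4·0.689.
F4 = 150.29/(0.689×0.369) = 591.13 kg/s.
Recycle F3 = 0.631×591.13 = 373 kg/s.
Combined feed F2 = 1330 + 373 = 1703 kg/s.
Overhead F14 = F2 − F4 = 1703 − 591.13 = 1111.9 kg/s.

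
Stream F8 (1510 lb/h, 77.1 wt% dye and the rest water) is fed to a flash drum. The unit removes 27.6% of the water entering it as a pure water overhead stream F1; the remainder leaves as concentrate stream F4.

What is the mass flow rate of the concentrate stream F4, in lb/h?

1415 lb/h

water entering = 1510×0.229 = 345.79 lb/h; overhead removed = 0.276×345.79 = 95.438 lb/h.
Concentrate = 1510 − 95.438 = 1414.6 lb/h.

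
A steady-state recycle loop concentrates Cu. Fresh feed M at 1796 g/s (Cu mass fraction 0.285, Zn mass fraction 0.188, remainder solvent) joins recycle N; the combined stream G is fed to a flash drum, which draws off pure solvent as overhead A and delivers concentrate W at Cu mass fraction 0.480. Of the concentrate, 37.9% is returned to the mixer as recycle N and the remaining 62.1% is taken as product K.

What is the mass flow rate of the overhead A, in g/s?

Overall Cu balance (none leaves overhead): Cu in fresh feed = Cu in product, i.e. 1796×0.285 = (1−0.379)·W·0.480.
W = 511.86/(0.480×0.621) = 1717.2 g/s.
Recycle N = 0.379×1717.2 = 650.82 g/s.
Combined feed G = 1796 + 650.82 = 2446.8 g/s.
Overhead A = G − W = 2446.8 − 1717.2 = 729.62 g/s.

729.6 g/s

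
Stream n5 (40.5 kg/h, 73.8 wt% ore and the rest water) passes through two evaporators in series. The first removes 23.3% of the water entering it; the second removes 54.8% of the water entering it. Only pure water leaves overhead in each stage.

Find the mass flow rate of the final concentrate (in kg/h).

33.57 kg/h

water in feed = 40.5×0.262 = 10.611 kg/h.
After stage 1: water left = (1−0.233)×10.611 = 8.1386; stream total = 38.028 kg/h.
After stage 2: water left = (1−0.548)×8.1386 = 3.6787; final concentrate = 33.568 kg/h.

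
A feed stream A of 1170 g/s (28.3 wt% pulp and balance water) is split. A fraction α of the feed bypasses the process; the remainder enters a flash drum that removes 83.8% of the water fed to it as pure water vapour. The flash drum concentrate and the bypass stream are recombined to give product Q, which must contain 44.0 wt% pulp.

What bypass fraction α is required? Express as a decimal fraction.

0.406

All 1170×0.283 = 331.11 g/s of pulp reaches Q, so Q = 331.11/0.440 = 752.52 g/s and vapour = 417.48 g/s.
The evaporator receives (1−α)·1170 of feed at 0.717 water and removes 0.838 of that water:
0.838×0.717×(1−α)×1170 = 417.48
(1−α) = 417.48/702.99 = 0.5939;  α = 0.4061.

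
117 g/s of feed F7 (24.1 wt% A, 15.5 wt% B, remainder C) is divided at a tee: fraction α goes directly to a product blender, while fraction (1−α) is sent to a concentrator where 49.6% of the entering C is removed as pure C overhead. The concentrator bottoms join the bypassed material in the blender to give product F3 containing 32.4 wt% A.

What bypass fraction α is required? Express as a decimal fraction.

All 117×0.241 = 28.197 g/s of A reaches F3, so F3 = 28.197/0.324 = 87.028 g/s and vapour = 29.972 g/s.
The evaporator receives (1−α)·117 of feed at 0.604 C and removes 0.496 of that C:
0.496×0.604×(1−α)×117 = 29.972
(1−α) = 29.972/35.051 = 0.8551;  α = 0.1449.

0.145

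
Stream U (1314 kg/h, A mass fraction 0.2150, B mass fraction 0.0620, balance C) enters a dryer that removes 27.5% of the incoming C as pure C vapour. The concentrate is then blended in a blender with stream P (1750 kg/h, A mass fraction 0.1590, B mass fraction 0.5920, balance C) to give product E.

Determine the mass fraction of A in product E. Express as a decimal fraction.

Vapour removed = 0.275×0.723×1314 = 261.26 kg/h; concentrate = 1052.7 kg/h.
A reaching the mixer = 282.51 (from concentrate) + 1750×0.159 = 560.76 kg/h.
Product flow = 1052.7 + 1750 = 2802.7 kg/h; A fraction = 0.2001.

0.2001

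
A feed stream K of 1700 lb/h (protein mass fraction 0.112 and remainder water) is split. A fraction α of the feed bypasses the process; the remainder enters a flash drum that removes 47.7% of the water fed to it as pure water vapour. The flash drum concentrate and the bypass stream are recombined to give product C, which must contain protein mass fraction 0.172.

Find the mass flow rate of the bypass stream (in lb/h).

All 1700×0.112 = 190.4 lb/h of protein reaches C, so C = 190.4/0.172 = 1107 lb/h and vapour = 593.02 lb/h.
The evaporator receives (1−α)·1700 of feed at 0.888 water and removes 0.477 of that water:
0.477×0.888×(1−α)×1700 = 593.02
(1−α) = 593.02/720.08 = 0.8236;  α = 0.1764.
Bypass flow = 0.1764×1700 = 299.96 lb/h.

300 lb/h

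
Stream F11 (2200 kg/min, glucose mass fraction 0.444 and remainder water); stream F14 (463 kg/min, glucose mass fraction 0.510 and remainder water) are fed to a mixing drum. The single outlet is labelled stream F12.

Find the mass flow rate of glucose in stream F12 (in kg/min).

1213 kg/min

glucose out = glucose in = 2200×0.444 + 463×0.510 = 1212.9 kg/min.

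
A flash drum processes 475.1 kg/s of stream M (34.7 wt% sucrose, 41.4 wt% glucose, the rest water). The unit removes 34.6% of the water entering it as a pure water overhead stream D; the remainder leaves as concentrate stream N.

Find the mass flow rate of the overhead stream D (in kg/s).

39.29 kg/s

water entering = 475.1×0.239 = 113.55 kg/s; overhead removed = 0.346×113.55 = 39.288 kg/s.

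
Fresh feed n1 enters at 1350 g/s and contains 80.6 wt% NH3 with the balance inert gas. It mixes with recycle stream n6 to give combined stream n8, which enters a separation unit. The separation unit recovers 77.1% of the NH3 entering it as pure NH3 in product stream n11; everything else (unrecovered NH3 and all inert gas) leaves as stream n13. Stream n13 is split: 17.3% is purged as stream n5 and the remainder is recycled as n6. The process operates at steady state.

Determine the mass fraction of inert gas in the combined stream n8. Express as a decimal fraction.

0.5300

inert gas enters only via n1 and leaves only via the purge: 1350×0.194 = 0.173×(inert gas in n13), and the separation unit passes all inert gas, so inert gas in n8 = inert gas in n13 = 1513.9 g/s.
NH3 in n8: m_A = 1350×0.806 + (1−0.173)·(1−0.771)·m_A, so m_A = 1088.1/0.8106 = 1342.3 g/s.
n8 = 1342.3 + 1513.9 = 2856.2 g/s.
inert gas fraction in n8 = 1513.9/2856.2 = 0.5300.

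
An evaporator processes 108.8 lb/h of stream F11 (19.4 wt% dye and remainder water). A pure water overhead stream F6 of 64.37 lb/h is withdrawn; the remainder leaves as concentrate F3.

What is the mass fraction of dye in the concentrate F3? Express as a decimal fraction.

0.4751

dye is not removed: 108.8×0.194 = 21.107 lb/h of dye enters F3.
Concentrate = 108.8 − 64.37 = 44.43 lb/h.
Mass fraction = 21.107/44.43 = 0.4751.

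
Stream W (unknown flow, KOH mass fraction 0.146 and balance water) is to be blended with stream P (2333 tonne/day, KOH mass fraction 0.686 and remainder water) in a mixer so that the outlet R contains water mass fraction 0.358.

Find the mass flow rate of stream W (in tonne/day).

207 tonne/day

Let W be the unknown flow. Total out = 2333 + W.
water balance: 732.56 + 0.854·W = 0.358·(2333 + W)
(0.854 − 0.358)·W = 0.358×2333 − 732.56 = 102.65
W = 102.65 / 0.496 = 206.96 tonne/day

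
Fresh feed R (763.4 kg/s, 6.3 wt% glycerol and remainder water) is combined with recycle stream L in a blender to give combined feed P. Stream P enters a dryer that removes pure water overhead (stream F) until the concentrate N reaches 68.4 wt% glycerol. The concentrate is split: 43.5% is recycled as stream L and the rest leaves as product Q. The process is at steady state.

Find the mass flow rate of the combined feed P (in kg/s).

Overall glycerol balance (none leaves overhead): glycerol in fresh feed = glycerol in product, i.e. 763.4×0.063 = (1−0.435)·N·0.684.
N = 48.094/(0.684×0.565) = 124.45 kg/s.
Recycle L = 0.435×124.45 = 54.135 kg/s.
Combined feed P = 763.4 + 54.135 = 817.53 kg/s.

817.5 kg/s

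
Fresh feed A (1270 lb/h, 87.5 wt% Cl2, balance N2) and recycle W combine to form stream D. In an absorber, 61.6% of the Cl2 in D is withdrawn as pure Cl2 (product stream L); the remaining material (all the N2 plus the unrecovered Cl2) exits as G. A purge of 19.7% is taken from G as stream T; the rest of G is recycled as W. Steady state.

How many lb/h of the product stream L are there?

989.7 lb/h

Cl2 in D: m_A = 1270×0.875 + (1−0.197)·(1−0.616)·m_A, so m_A = 1111.2/0.6916 = 1606.7 lb/h.
Product L = 0.616×1606.7 = 989.71 lb/h.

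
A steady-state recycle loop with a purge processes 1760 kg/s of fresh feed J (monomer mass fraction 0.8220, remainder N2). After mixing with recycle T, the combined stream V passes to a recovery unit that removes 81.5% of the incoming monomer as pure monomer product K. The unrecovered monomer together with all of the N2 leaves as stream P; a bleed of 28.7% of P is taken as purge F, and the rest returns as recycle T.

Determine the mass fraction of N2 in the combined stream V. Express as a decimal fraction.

0.3958

N2 enters only via J and leaves only via the purge: 1760×0.178 = 0.287×(N2 in P), and the recovery unit passes all N2, so N2 in V = N2 in P = 1091.6 kg/s.
monomer in V: m_A = 1760×0.822 + (1−0.287)·(1−0.815)·m_A, so m_A = 1446.7/0.8681 = 1666.5 kg/s.
V = 1666.5 + 1091.6 = 2758.1 kg/s.
N2 fraction in V = 1091.6/2758.1 = 0.3958.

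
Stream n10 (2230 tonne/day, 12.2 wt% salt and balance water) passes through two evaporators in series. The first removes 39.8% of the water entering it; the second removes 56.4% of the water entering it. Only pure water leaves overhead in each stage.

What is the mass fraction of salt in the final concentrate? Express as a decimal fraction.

0.346

water in feed = 2230×0.878 = 1957.9 tonne/day.
After stage 1: water left = (1−0.398)×1957.9 = 1178.7; stream total = 1450.7 tonne/day.
After stage 2: water left = (1−0.564)×1178.7 = 513.9; final concentrate = 785.96 tonne/day.
salt fraction = 272.06/785.96 = 0.346.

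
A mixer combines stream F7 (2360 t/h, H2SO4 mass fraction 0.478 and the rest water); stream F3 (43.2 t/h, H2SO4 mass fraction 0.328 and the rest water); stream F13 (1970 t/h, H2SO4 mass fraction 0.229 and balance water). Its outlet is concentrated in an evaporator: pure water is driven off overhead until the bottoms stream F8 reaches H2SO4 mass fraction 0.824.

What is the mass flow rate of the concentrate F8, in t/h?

1934 t/h

H2SO4 entering = 2360×0.478 + 43.2×0.328 + 1970×0.229 = 1593.4 t/h.
All H2SO4 reports to F8, so F8 = 1593.4/0.824 = 1933.7 t/h.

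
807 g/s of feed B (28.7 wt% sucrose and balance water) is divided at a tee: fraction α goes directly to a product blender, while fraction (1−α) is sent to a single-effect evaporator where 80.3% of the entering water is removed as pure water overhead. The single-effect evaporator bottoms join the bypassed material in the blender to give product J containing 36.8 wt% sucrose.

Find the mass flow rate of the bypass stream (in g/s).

All 807×0.287 = 231.61 g/s of sucrose reaches J, so J = 231.61/0.368 = 629.37 g/s and vapour = 177.63 g/s.
The evaporator receives (1−α)·807 of feed at 0.713 water and removes 0.803 of that water:
0.803×0.713×(1−α)×807 = 177.63
(1−α) = 177.63/462.04 = 0.3844;  α = 0.6156.
Bypass flow = 0.6156×807 = 496.75 g/s.

496.8 g/s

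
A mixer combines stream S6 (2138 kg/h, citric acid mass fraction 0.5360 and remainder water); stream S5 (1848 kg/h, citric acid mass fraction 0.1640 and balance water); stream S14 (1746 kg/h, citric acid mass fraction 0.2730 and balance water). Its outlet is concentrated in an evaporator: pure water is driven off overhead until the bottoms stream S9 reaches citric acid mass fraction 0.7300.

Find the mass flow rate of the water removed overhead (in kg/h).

3094 kg/h

citric acid entering = 2138×0.536 + 1848×0.164 + 1746×0.273 = 1925.7 kg/h.
All citric acid reports to S9, so S9 = 1925.7/0.730 = 2637.9 kg/h.
Total feed = 5732 kg/h; overhead = 5732 − 2637.9 = 3094.1 kg/h.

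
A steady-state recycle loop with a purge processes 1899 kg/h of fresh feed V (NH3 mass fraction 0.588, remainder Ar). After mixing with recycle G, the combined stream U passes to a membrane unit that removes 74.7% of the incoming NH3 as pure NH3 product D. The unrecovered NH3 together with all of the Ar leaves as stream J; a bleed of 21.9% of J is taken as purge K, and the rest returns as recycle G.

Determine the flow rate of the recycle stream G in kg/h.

3065 kg/h

Ar enters only via V and leaves only via the purge: 1899×0.412 = 0.219×(Ar in J), and the membrane unit passes all Ar, so Ar in U = Ar in J = 3572.5 kg/h.
NH3 in U: m_A = 1899×0.588 + (1−0.219)·(1−0.747)·m_A, so m_A = 1116.6/0.8024 = 1391.6 kg/h.
J = (1−0.747)×1391.6 + 3572.5 = 3924.6 kg/h.
Recycle G = (1−0.219)×3924.6 = 3065.1 kg/h.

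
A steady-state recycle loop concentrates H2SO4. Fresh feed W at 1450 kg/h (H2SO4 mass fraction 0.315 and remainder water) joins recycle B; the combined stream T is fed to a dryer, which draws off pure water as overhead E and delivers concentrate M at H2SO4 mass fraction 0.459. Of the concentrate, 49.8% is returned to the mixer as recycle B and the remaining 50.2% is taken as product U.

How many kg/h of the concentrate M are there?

1982 kg/h

Overall H2SO4 balance (none leaves overhead): H2SO4 in fresh feed = H2SO4 in product, i.e. 1450×0.315 = (1−0.498)·M·0.459.
M = 456.75/(0.459×0.502) = 1982.3 kg/h.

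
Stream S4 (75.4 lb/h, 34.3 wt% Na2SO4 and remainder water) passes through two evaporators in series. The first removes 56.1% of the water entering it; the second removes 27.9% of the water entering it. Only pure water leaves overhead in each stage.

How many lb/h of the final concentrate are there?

41.54 lb/h

water in feed = 75.4×0.657 = 49.538 lb/h.
After stage 1: water left = (1−0.561)×49.538 = 21.747; stream total = 47.609 lb/h.
After stage 2: water left = (1−0.279)×21.747 = 15.68; final concentrate = 41.542 lb/h.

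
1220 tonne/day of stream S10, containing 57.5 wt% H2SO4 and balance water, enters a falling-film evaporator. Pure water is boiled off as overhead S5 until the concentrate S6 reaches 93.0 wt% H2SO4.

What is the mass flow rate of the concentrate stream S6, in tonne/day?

H2SO4 is conserved: 1220×0.575 = 701.5 tonne/day all reports to the concentrate.
Concentrate = 701.5/(target fraction) = 754.3 tonne/day.

754.3 tonne/day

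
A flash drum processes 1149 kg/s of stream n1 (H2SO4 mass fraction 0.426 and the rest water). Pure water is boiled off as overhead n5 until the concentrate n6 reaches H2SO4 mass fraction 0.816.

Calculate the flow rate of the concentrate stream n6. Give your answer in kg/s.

599.8 kg/s

H2SO4 is conserved: 1149×0.426 = 489.47 kg/s all reports to the concentrate.
Concentrate = 489.47/(target fraction) = 599.85 kg/s.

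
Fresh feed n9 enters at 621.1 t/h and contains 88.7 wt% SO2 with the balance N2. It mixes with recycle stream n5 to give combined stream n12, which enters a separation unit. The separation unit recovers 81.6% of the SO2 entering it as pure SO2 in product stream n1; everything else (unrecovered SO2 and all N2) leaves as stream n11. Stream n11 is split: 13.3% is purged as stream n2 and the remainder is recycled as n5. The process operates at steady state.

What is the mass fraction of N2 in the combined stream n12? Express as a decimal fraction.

0.4460

N2 enters only via n9 and leaves only via the purge: 621.1×0.113 = 0.133×(N2 in n11), and the separation unit passes all N2, so N2 in n12 = N2 in n11 = 527.7 t/h.
SO2 in n12: m_A = 621.1×0.887 + (1−0.133)·(1−0.816)·m_A, so m_A = 550.92/0.8405 = 655.48 t/h.
n12 = 655.48 + 527.7 = 1183.2 t/h.
N2 fraction in n12 = 527.7/1183.2 = 0.4460.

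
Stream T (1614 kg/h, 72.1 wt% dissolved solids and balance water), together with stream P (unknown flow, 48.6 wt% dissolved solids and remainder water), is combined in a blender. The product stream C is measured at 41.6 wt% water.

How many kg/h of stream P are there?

Let P be the unknown flow. Total out = 1614 + P.
water balance: 450.31 + 0.514·P = 0.416·(1614 + P)
(0.514 − 0.416)·P = 0.416×1614 − 450.31 = 221.12
P = 221.12 / 0.098 = 2256.3 kg/h

2256 kg/h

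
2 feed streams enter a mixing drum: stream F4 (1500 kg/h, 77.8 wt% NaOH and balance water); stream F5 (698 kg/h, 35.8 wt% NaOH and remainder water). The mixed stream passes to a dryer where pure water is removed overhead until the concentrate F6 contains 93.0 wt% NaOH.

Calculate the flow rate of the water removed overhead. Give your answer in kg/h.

674.5 kg/h

NaOH entering = 1500×0.778 + 698×0.358 = 1416.9 kg/h.
All NaOH reports to F6, so F6 = 1416.9/0.930 = 1523.5 kg/h.
Total feed = 2198 kg/h; overhead = 2198 − 1523.5 = 674.47 kg/h.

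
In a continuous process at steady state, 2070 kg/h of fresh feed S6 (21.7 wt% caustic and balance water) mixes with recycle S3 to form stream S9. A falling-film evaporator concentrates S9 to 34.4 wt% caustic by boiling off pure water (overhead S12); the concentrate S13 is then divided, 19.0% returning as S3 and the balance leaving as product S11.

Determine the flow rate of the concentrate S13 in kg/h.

1612 kg/h

Overall caustic balance (none leaves overhead): caustic in fresh feed = caustic in product, i.e. 2070×0.217 = (1−0.190)·S13·0.344.
S13 = 449.19/(0.344×0.810) = 1612.1 kg/h.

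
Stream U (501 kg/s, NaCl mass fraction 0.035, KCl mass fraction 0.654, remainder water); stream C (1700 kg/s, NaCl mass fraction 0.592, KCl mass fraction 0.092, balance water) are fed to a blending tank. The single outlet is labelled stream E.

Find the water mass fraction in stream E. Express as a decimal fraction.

0.315

Total flow out = 501 + 1700 = 2201 kg/s.
water in = 501×0.311 + 1700×0.316 = 693.01 kg/s.
water mass fraction in E = 693.01/2201 = 0.315.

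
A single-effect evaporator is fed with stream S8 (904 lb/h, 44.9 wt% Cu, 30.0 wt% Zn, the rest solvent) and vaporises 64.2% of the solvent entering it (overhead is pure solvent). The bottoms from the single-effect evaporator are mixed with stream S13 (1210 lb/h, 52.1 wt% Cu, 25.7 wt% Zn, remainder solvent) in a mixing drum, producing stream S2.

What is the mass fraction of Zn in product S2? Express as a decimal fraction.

Vapour removed = 0.642×0.251×904 = 145.67 lb/h; concentrate = 758.33 lb/h.
Zn reaching the mixer = 271.2 (from concentrate) + 1210×0.257 = 582.17 lb/h.
Product flow = 758.33 + 1210 = 1968.3 lb/h; Zn fraction = 0.296.

0.296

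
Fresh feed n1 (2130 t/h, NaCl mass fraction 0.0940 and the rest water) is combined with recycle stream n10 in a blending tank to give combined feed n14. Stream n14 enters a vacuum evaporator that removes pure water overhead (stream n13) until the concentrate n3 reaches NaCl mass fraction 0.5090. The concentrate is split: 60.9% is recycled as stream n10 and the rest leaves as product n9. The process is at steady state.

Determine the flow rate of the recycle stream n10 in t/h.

612.7 t/h

Overall NaCl balance (none leaves overhead): NaCl in fresh feed = NaCl in product, i.e. 2130×0.094 = (1−0.609)·n3·0.509.
n3 = 200.22/(0.509×0.391) = 1006 t/h.
Recycle n10 = 0.609×1006 = 612.68 t/h.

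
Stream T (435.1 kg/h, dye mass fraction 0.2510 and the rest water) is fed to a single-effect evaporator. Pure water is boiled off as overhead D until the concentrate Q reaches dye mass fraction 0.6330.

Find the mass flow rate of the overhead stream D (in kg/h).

262.6 kg/h

dye is conserved: 435.1×0.251 = 109.21 kg/h all reports to the concentrate.
Concentrate = 109.21/(target fraction) = 172.53 kg/h.
Overhead = 435.1 − 172.53 = 262.57 kg/h.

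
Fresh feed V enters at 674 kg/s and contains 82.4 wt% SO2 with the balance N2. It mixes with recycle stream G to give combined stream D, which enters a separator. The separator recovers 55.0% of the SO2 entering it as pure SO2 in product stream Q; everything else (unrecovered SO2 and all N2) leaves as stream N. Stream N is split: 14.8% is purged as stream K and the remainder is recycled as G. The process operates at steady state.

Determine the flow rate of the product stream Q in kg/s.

SO2 in D: m_A = 674×0.824 + (1−0.148)·(1−0.550)·m_A, so m_A = 555.38/0.6166 = 900.71 kg/s.
Product Q = 0.550×900.71 = 495.39 kg/s.

495.4 kg/s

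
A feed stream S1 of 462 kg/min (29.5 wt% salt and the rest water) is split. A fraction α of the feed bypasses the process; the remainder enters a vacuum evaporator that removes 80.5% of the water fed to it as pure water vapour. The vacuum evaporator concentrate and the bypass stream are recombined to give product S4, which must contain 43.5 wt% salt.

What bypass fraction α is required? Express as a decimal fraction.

All 462×0.295 = 136.29 kg/min of salt reaches S4, so S4 = 136.29/0.435 = 313.31 kg/min and vapour = 148.69 kg/min.
The evaporator receives (1−α)·462 of feed at 0.705 water and removes 0.805 of that water:
0.805×0.705×(1−α)×462 = 148.69
(1−α) = 148.69/262.2 = 0.5671;  α = 0.4329.

0.433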